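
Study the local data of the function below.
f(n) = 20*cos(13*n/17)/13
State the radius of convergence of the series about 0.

The radius of convergence is infinite.

The factor cos(13*n/17) is entire and contributes no finite singular point.
The polynomial part has no poles.
No finite singular points: the Taylor series at 0 converges everywhere.


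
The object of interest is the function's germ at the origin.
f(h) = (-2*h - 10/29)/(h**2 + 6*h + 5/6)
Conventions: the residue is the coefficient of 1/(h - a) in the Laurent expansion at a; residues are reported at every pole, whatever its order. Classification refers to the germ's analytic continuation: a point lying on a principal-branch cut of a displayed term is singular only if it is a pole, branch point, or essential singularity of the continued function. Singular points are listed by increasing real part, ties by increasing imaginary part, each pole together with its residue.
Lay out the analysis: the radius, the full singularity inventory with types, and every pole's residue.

Radius of convergence at 0: 3 - (7/6)*sqrt(6).
At -3 - (7/6)*sqrt(6): a pole of order 1; residue -1 - (82/203)*sqrt(6).
At -3 + (7/6)*sqrt(6): a pole of order 1; residue -1 + (82/203)*sqrt(6).


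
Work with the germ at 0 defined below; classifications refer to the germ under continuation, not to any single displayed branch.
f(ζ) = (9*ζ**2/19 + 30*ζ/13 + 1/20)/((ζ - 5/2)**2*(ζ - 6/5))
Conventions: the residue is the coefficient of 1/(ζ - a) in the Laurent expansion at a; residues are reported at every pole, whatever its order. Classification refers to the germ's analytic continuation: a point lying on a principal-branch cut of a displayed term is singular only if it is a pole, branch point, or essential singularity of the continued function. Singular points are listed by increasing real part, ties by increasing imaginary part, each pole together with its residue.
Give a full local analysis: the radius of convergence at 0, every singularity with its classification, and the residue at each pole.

Radius of convergence at 0: 6/5.
At 6/5: a pole of order 1; residue 86483/41743.
At 5/2: a pole of order 2; residue -66710/41743.

Denominator factor (ζ - 6/5): pole of order 1 at 6/5, modulus 6/5.
Denominator factor (ζ - 5/2)^2: pole of order 2 at 5/2, modulus 5/2.
The radius of convergence is the smallest modulus among the singular points: 6/5.
At the order-1 pole 6/5 set g(ζ) = (ζ - (6/5))*f(ζ) = (9*ζ**2/19 + 30*ζ/13 + 1/20)/(ζ - 5/2)**2.
Simple pole: residue = g(a) at a = 6/5, which is 86483/41743.
At the order-2 pole 5/2 set g(ζ) = (ζ - (5/2))^2*f(ζ) = (9*ζ**2/19 + 30*ζ/13 + 1/20)/(ζ - 6/5).
Order-2 pole: residue = g'(a); g'(5/2) = -66710/41743, so the residue is -66710/41743.
List the singular points by increasing real part (a conjugate pair: the negative imaginary part first).


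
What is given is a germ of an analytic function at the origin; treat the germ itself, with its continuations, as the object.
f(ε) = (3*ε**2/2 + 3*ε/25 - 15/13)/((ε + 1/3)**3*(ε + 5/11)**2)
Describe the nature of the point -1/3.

The denominator factor ε + 1/3 vanishes at -1/3 and appears to the power 3; the numerator there equals -2003/1950, nonzero, and no other factor vanishes.
Hence a pole whose order is the multiplicity, 3.

The point is a pole of order 3.


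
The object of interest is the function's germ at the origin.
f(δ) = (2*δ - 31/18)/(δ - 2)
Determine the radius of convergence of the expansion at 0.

The radius of convergence is 2.

Denominator factor (δ - 2): pole of order 1 at 2, modulus 2.
The radius of convergence is the smallest modulus among the singular points: 2.


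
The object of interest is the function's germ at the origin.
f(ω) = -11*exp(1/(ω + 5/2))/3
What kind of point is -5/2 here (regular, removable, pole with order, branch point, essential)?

The point is an essential singularity.

The exponent 1/(ω - (-5/2)) has a pole at -5/2, so exp(1/(ω - (-5/2))) takes every nonzero value near it: an essential singularity (not a pole of any order).


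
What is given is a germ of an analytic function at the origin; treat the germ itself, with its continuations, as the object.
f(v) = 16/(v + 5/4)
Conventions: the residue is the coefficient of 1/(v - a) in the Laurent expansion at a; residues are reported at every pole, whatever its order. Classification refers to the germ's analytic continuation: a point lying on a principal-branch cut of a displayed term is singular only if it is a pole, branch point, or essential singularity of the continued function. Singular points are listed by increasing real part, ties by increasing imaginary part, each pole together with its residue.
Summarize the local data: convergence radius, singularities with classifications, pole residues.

Radius of convergence at 0: 5/4.
At -5/4: a pole of order 1; residue 16.

Denominator factor (v + 5/4): pole of order 1 at -5/4, modulus 5/4.
The radius of convergence is the smallest modulus among the singular points: 5/4.
At the order-1 pole -5/4 set g(v) = (v - (-5/4))*f(v) = 16.
Simple pole: residue = g(a) at a = -5/4, which is 16.


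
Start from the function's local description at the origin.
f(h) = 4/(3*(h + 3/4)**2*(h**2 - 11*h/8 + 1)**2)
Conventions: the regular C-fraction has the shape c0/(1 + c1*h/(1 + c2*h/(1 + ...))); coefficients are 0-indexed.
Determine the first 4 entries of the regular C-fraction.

The regular C-fraction coefficients are [64/27, -1/12, -959/48, 995329/46032].

Taylor coefficients (expand at 0): a_0 = 64/27, a_1 = 16/81, a_2 = 107/27, a_3 = -8495/1458.
c0 = a_0 = 64/27. Peel one level at a time: if S = 1 + c*h/S' with S'(0) = 1, then c is the h-coefficient of S and S' = c*h/(S - 1).
S_1 = c0/f = 1 + (-1/12)*h + (-959/576)*h^2 + ...; c1 = -1/12.
S_2 = c1*h/(S_1 - 1) = 1 + (-959/48)*h + (995329/2304)*h^2 + ...; c2 = -959/48.
S_3 = c2*h/(S_2 - 1) = 1 + (995329/46032)*h + ...; c3 = 995329/46032.


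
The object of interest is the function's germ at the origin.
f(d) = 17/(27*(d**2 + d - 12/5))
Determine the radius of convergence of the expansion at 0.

Denominator factor (d**2 + d - 12/5): discriminant 53/5, real irrational roots -1/2 + (1/10)*sqrt(265) and -1/2 - (1/10)*sqrt(265); poles of order 1, moduli -1/2 + (1/10)*sqrt(265) and 1/2 + (1/10)*sqrt(265).
The radius of convergence is the smallest modulus among the singular points: -1/2 + (1/10)*sqrt(265).

The radius of convergence is -1/2 + (1/10)*sqrt(265).


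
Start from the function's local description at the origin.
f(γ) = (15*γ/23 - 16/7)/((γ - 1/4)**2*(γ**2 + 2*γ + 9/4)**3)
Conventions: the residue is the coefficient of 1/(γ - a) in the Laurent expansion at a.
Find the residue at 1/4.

The residue is 12488704/44013375.


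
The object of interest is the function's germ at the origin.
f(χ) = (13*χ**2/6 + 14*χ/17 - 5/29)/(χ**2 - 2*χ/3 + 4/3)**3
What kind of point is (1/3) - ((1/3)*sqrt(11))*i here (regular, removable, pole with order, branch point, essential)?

The denominator factor χ**2 - 2*χ/3 + 4/3 vanishes at (1/3) - ((1/3)*sqrt(11))*i and appears to the power 3; the numerator there equals (-30686/13311) - ((347/459)*sqrt(11))*i, nonzero, and no other factor vanishes.
Hence a pole whose order is the multiplicity, 3.

The point is a pole of order 3.


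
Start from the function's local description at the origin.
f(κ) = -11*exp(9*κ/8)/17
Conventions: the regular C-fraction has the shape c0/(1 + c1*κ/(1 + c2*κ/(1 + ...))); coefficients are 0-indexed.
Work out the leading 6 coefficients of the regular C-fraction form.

Taylor coefficients (expand at 0): a_0 = -11/17, a_1 = -99/136, a_2 = -891/2176, a_3 = -2673/17408, a_4 = -24057/557056, a_5 = -216513/22282240.
c0 = a_0 = -11/17. Peel one level at a time: if S = 1 + c*κ/S' with S'(0) = 1, then c is the κ-coefficient of S and S' = c*κ/(S - 1).
S_1 = c0/f = 1 + (-9/8)*κ + (81/128)*κ^2 + ...; c1 = -9/8.
S_2 = c1*κ/(S_1 - 1) = 1 + (9/16)*κ + (27/256)*κ^2 + ...; c2 = 9/16.
S_3 = c2*κ/(S_2 - 1) = 1 + (-3/16)*κ + (9/256)*κ^2 + ...; c3 = -3/16.
S_4 = c3*κ/(S_3 - 1) = 1 + (3/16)*κ + (27/1280)*κ^2 + ...; c4 = 3/16.
S_5 = c4*κ/(S_4 - 1) = 1 + (-9/80)*κ + ...; c5 = -9/80.

The regular C-fraction coefficients are [-11/17, -9/8, 9/16, -3/16, 3/16, -9/80].


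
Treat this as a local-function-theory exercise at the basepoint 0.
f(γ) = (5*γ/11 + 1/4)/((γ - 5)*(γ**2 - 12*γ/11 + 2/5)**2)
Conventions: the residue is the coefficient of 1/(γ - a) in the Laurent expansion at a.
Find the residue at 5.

At the order-1 pole 5 set g(γ) = (γ - (5))*f(γ) = (5*γ/11 + 1/4)/(γ**2 - 12*γ/11 + 2/5)**2.
Simple pole: residue = g(a) at a = 5, which is 30525/4813636.

The residue is 30525/4813636.


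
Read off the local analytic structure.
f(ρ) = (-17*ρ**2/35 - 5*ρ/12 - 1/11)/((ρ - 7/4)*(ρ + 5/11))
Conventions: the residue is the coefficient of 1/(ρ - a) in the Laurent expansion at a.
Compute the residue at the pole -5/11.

At the order-1 pole -5/11 set g(ρ) = (ρ - (-5/11))*f(ρ) = (-17*ρ**2/35 - 5*ρ/12 - 1/11)/(ρ - 7/4).
Simple pole: residue = g(a) at a = -5/11, which is 19/22407.

The residue is 19/22407.


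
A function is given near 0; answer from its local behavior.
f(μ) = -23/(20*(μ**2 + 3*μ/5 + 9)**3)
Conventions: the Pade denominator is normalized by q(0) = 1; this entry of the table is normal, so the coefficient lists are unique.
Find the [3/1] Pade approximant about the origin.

The Pade approximant has numerator coefficients [-23/14580, 5957/4228200, 16813/63423000, -1343821/2854035000]; denominator coefficients [1, -201/290].

Taylor coefficients needed (expand at 0): a_0 = -23/14580, a_1 = 23/72900, a_2 = 529/1093500, a_3 = -667/4920750, a_4 = -1541/16402500.
Write the denominator as Q(μ) = 1 + q1*μ. Requiring Q*f - P = O(μ^5) with deg P <= 3 kills the coefficients of μ^4..μ^4 in Q*f:
  μ^4: a_4 + q1*a_3 = 0, i.e. -1541/16402500 + (-667/4920750)*q1 = 0.
Solving this linear system: q1 = -201/290.
The numerator is Q*f truncated at degree 3: P0 = a_0 = -23/14580; P1 = a_1 + q1*a_0 = 5957/4228200; P2 = a_2 + q1*a_1 = 16813/63423000; P3 = a_3 + q1*a_2 = -1343821/2854035000.


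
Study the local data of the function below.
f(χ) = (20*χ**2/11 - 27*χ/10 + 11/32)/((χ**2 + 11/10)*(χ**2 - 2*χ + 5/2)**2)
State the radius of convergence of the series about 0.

The radius of convergence is (1/10)*sqrt(110).

Denominator factor (χ**2 - 2*χ + 5/2)^2: discriminant -6, complex-conjugate roots (1) + ((1/2)*sqrt(6))*i and (1) - ((1/2)*sqrt(6))*i; poles of order 2, moduli (1/2)*sqrt(10) and (1/2)*sqrt(10).
Denominator factor (χ**2 + 11/10): discriminant -22/5, complex-conjugate roots ((1/10)*sqrt(110))*i and -((1/10)*sqrt(110))*i; poles of order 1, moduli (1/10)*sqrt(110) and (1/10)*sqrt(110).
The radius of convergence is the smallest modulus among the singular points: (1/10)*sqrt(110).


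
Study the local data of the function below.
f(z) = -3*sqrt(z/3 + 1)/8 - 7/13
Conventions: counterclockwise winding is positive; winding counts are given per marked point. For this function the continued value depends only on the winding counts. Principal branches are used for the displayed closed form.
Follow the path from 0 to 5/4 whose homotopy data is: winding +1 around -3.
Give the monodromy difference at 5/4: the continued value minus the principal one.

Continued minus principal equals (1/8)*sqrt(51).

The rational part is single-valued and drops out of the difference; each branch term changes only by its own monodromy.
(-3/8)*sqrt(1 - z/(-3)): winding +1 is odd, the square root flips sign, contributing -2*(-3/8)*sqrt(1 - (5/4)/(-3)) = -2*(-3/8)*sqrt(17/12) = (1/8)*sqrt(51).
Summing the contributions at z = 5/4 gives (1/8)*sqrt(51).


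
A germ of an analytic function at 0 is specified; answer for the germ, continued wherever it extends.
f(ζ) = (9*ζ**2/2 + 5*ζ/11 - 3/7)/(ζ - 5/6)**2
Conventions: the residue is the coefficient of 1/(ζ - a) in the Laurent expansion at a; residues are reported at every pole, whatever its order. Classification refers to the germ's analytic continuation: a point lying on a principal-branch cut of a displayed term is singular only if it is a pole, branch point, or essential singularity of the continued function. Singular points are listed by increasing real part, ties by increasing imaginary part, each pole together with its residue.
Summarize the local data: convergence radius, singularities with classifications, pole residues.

Radius of convergence at 0: 5/6.
At 5/6: a pole of order 2; residue 175/22.

Denominator factor (ζ - 5/6)^2: pole of order 2 at 5/6, modulus 5/6.
The radius of convergence is the smallest modulus among the singular points: 5/6.
At the order-2 pole 5/6 set g(ζ) = (ζ - (5/6))^2*f(ζ) = 9*ζ**2/2 + 5*ζ/11 - 3/7.
Order-2 pole: residue = g'(a); g'(5/6) = 175/22, so the residue is 175/22.


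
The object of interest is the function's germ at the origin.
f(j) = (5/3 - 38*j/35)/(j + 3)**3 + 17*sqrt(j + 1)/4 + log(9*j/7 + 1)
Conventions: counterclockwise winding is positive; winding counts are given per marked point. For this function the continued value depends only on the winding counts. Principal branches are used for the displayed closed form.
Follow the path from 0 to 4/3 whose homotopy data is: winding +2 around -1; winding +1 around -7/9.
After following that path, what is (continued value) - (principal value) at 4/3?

Continued minus principal equals (2)*pi*i.

The rational part is single-valued and drops out of the difference; each branch term changes only by its own monodromy.
(17/4)*sqrt(1 - j/(-1)): winding +2 is even, the square root returns to the same sheet, contribution 0.
(1)*log(1 - j/(-7/9)): each positive loop around -7/9 adds 2*pi*i to the log, so winding +1 contributes (1)*(1)*2*pi*i = (2)*pi*i.
Summing the contributions at j = 4/3 gives (2)*pi*i.


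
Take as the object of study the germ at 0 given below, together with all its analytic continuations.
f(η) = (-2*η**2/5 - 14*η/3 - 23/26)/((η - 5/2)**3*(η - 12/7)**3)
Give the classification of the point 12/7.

The denominator factor η - 12/7 vanishes at 12/7 and appears to the power 3; the numerator there equals -64083/6370, nonzero, and no other factor vanishes.
Hence a pole whose order is the multiplicity, 3.

The point is a pole of order 3.


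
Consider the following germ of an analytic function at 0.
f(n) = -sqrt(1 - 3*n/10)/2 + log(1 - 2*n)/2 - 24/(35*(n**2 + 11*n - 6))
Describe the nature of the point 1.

The point is a regular point.

Denominator factors: n**2 + 11*n - 6 = 6 at n = 1 — none vanishes.
Branch term sqrt(1 - n/(10/3)): argument at 1 is 7/10, nonzero, so 1 is not its branch point (a point on a principal cut is still regular for the continued germ).
Branch term log(1 - n/(1/2)): argument at 1 is -1, nonzero, so 1 is not its branch point (a point on a principal cut is still regular for the continued germ).
So the germ continues analytically to 1.


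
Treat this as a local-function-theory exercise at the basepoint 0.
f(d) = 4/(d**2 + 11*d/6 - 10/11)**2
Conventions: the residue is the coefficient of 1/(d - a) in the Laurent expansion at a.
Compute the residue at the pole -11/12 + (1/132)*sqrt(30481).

The factor d**2 + 11*d/6 - 10/11 splits as (d - a)(d - a') with a = -11/12 + (1/132)*sqrt(30481), a' = -11/12 - (1/132)*sqrt(30481). At the order-2 pole a set g(d) = (d - a)^2*f(d) = [4] / (d - a')^2.
Order-2 pole: residue = g'(a); g'(-11/12 + (1/132)*sqrt(30481)) = -(19008/7678441)*sqrt(30481), so the residue is -(19008/7678441)*sqrt(30481).

The residue is -(19008/7678441)*sqrt(30481).


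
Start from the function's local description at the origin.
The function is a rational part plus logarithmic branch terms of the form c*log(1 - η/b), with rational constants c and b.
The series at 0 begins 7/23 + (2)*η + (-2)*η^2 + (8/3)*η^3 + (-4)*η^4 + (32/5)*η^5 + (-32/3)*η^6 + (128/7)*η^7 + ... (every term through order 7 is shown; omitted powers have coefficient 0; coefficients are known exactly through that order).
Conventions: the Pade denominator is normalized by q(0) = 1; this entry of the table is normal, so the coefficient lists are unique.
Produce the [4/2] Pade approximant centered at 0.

Taylor coefficients needed (read off): a_0 = 7/23, a_1 = 2, a_2 = -2, a_3 = 8/3, a_4 = -4, a_5 = 32/5, a_6 = -32/3.
Write the denominator as Q(η) = 1 + q1*η + q2*η^2. Requiring Q*f - P = O(η^7) with deg P <= 4 kills the coefficients of η^5..η^6 in Q*f:
  η^5: a_5 + q1*a_4 + q2*a_3 = 0, i.e. 32/5 + (-4)*q1 + (8/3)*q2 = 0.
  η^6: a_6 + q1*a_5 + q2*a_4 = 0, i.e. -32/3 + (32/5)*q1 + (-4)*q2 = 0.
Solving this linear system: q1 = 8/3, q2 = 8/5.
The numerator is Q*f truncated at degree 4: P0 = a_0 = 7/23; P1 = a_1 + q1*a_0 = 194/69; P2 = a_2 + q1*a_1 + q2*a_0 = 1318/345; P3 = a_3 + q1*a_2 + q2*a_1 = 8/15; P4 = a_4 + q1*a_3 + q2*a_2 = -4/45.

The Pade approximant has numerator coefficients [7/23, 194/69, 1318/345, 8/15, -4/45]; denominator coefficients [1, 8/3, 8/5].


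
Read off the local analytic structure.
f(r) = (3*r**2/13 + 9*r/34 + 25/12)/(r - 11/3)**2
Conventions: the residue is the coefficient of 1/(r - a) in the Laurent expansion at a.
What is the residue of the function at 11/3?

At the order-2 pole 11/3 set g(r) = (r - (11/3))^2*f(r) = 3*r**2/13 + 9*r/34 + 25/12.
Order-2 pole: residue = g'(a); g'(11/3) = 865/442, so the residue is 865/442.

The residue is 865/442.


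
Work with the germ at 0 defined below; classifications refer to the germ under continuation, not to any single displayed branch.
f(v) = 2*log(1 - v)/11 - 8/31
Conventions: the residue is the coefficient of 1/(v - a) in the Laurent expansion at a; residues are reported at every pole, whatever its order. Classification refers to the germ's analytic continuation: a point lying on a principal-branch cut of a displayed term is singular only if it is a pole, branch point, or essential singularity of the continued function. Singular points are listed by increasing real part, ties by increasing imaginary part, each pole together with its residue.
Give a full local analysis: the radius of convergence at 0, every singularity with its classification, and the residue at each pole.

Branch term (2/11)*log(1 - v/(1)): its argument vanishes at v = 1, a logarithmic branch point, modulus 1.
The radius of convergence is the smallest modulus among the singular points: 1.

Radius of convergence at 0: 1.
At 1: a logarithmic branch point.


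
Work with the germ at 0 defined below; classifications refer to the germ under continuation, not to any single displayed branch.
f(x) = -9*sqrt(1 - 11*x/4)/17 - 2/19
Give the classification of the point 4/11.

The term (-9/17)*sqrt(1 - x/(4/11)) has argument 1 - 4/11/(4/11) = 0 at 4/11: a square-root (algebraic, two-sheeted) branch point; the remaining terms are analytic or single-valued there.

The point is an algebraic (square-root) branch point.


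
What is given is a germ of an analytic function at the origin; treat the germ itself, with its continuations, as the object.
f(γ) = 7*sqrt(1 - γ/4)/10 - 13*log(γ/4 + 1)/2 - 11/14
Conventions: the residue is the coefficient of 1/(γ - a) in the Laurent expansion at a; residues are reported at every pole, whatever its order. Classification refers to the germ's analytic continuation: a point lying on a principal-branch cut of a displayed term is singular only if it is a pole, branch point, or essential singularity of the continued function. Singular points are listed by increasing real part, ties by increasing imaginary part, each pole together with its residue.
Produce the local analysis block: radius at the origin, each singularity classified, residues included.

Radius of convergence at 0: 4.
At -4: a logarithmic branch point.
At 4: an algebraic (square-root) branch point.

Branch term (7/10)*sqrt(1 - γ/(4)): its argument vanishes at γ = 4, a square-root branch point, modulus 4.
Branch term (-13/2)*log(1 - γ/(-4)): its argument vanishes at γ = -4, a logarithmic branch point, modulus 4.
The radius of convergence is the smallest modulus among the singular points: 4.
List the singular points by increasing real part (a conjugate pair: the negative imaginary part first).


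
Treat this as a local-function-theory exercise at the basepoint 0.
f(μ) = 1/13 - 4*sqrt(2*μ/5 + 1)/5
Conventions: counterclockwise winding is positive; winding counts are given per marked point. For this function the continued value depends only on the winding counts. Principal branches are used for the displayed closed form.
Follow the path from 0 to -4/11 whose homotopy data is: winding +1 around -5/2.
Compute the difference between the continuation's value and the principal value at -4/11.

The rational part is single-valued and drops out of the difference; each branch term changes only by its own monodromy.
(-4/5)*sqrt(1 - μ/(-5/2)): winding +1 is odd, the square root flips sign, contributing -2*(-4/5)*sqrt(1 - (-4/11)/(-5/2)) = -2*(-4/5)*sqrt(47/55) = (8/275)*sqrt(2585).
Summing the contributions at μ = -4/11 gives (8/275)*sqrt(2585).

Continued minus principal equals (8/275)*sqrt(2585).


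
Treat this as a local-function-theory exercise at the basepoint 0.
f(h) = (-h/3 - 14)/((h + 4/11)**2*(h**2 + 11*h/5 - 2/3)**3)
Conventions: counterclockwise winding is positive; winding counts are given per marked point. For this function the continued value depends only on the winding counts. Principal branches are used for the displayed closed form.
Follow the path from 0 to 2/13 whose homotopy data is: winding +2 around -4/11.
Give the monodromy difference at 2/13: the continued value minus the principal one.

The function is rational, hence single-valued: continuing it around any pole returns the same value, so the difference is 0.

Continued minus principal equals 0.


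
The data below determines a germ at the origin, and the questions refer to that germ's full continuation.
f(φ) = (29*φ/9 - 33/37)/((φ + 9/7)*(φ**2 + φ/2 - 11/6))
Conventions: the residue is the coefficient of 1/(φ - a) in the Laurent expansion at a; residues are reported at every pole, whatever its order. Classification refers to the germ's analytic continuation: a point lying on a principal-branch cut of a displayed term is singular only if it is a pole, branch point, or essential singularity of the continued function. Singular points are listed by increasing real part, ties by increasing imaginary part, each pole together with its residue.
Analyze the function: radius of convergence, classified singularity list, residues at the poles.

Radius of convergence at 0: -1/4 + (1/12)*sqrt(273).
At -1/4 - (1/12)*sqrt(273): a pole of order 1; residue -13692/4477 - (110026/523809)*sqrt(273).
At -9/7: a pole of order 1; residue 27384/4477.
At -1/4 + (1/12)*sqrt(273): a pole of order 1; residue -13692/4477 + (110026/523809)*sqrt(273).


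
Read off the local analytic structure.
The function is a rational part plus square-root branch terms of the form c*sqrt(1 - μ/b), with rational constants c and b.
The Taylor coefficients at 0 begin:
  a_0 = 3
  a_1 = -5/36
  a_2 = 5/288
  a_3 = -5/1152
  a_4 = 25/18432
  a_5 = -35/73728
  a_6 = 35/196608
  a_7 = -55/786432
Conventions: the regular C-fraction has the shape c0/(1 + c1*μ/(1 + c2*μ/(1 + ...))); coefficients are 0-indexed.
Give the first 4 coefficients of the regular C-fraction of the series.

The regular C-fraction coefficients are [3, 5/108, 17/216, 27/136].

Taylor coefficients (read off): a_0 = 3, a_1 = -5/36, a_2 = 5/288, a_3 = -5/1152.
c0 = a_0 = 3. Peel one level at a time: if S = 1 + c*μ/S' with S'(0) = 1, then c is the μ-coefficient of S and S' = c*μ/(S - 1).
S_1 = c0/f = 1 + (5/108)*μ + (-85/23328)*μ^2 + ...; c1 = 5/108.
S_2 = c1*μ/(S_1 - 1) = 1 + (17/216)*μ + (-1/64)*μ^2 + ...; c2 = 17/216.
S_3 = c2*μ/(S_2 - 1) = 1 + (27/136)*μ + ...; c3 = 27/136.


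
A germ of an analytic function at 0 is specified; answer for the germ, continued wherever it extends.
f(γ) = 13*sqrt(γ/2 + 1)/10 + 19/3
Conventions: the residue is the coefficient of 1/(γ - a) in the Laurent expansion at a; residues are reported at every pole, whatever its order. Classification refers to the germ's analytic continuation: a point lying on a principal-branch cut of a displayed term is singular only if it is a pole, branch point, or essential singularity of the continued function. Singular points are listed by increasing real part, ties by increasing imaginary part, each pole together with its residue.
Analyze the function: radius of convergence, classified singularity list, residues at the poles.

Radius of convergence at 0: 2.
At -2: an algebraic (square-root) branch point.

Branch term (13/10)*sqrt(1 - γ/(-2)): its argument vanishes at γ = -2, a square-root branch point, modulus 2.
The radius of convergence is the smallest modulus among the singular points: 2.


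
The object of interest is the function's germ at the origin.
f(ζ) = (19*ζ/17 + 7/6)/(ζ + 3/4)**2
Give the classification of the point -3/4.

The denominator factor ζ + 3/4 vanishes at -3/4 and appears to the power 2; the numerator there equals 67/204, nonzero, and no other factor vanishes.
Hence a pole whose order is the multiplicity, 2.

The point is a pole of order 2.


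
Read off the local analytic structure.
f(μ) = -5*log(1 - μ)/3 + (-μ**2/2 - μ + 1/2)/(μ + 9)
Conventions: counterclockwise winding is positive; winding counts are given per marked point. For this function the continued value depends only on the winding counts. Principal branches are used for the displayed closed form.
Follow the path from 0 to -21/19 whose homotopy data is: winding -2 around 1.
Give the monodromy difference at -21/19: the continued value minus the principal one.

Continued minus principal equals (20/3)*pi*i.

The rational part is single-valued and drops out of the difference; each branch term changes only by its own monodromy.
(-5/3)*log(1 - μ/(1)): each positive loop around 1 adds 2*pi*i to the log, so winding -2 contributes (-5/3)*(-2)*2*pi*i = (20/3)*pi*i.
Summing the contributions at μ = -21/19 gives (20/3)*pi*i.


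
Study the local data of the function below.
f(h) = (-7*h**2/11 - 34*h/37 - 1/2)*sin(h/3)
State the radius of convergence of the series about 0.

The radius of convergence is infinite.

The factor sin(h/3) is entire and contributes no finite singular point.
The polynomial part has no poles.
No finite singular points: the Taylor series at 0 converges everywhere.


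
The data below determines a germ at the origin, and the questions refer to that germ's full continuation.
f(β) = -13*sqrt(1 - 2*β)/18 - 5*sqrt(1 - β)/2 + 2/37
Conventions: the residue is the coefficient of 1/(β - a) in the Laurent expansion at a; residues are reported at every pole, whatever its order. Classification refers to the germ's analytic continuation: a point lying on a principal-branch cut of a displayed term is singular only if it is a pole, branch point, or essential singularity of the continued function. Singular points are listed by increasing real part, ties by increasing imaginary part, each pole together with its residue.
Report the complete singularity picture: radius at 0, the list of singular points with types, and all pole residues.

Radius of convergence at 0: 1/2.
At 1/2: an algebraic (square-root) branch point.
At 1: an algebraic (square-root) branch point.

Branch term (-5/2)*sqrt(1 - β/(1)): its argument vanishes at β = 1, a square-root branch point, modulus 1.
Branch term (-13/18)*sqrt(1 - β/(1/2)): its argument vanishes at β = 1/2, a square-root branch point, modulus 1/2.
The radius of convergence is the smallest modulus among the singular points: 1/2.
List the singular points by increasing real part (a conjugate pair: the negative imaginary part first).


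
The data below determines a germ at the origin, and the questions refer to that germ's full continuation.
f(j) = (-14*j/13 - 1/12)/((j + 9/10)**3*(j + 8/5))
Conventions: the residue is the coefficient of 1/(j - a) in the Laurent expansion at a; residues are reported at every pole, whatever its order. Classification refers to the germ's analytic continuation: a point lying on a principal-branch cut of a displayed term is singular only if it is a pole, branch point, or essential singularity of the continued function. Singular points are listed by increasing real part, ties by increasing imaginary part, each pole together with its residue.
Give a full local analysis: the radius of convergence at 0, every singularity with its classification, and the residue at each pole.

Radius of convergence at 0: 9/10.
At -8/5: a pole of order 1; residue -63950/13377.
At -9/10: a pole of order 3; residue 63950/13377.

Denominator factor (j + 9/10)^3: pole of order 3 at -9/10, modulus 9/10.
Denominator factor (j + 8/5): pole of order 1 at -8/5, modulus 8/5.
The radius of convergence is the smallest modulus among the singular points: 9/10.
At the order-1 pole -8/5 set g(j) = (j - (-8/5))*f(j) = (-14*j/13 - 1/12)/(j + 9/10)**3.
Simple pole: residue = g(a) at a = -8/5, which is -63950/13377.
At the order-3 pole -9/10 set g(j) = (j - (-9/10))^3*f(j) = (-14*j/13 - 1/12)/(j + 8/5).
Order-3 pole: residue = g''(a)/2; g''(-9/10) = 127900/13377, so the residue is 63950/13377.
List the singular points by increasing real part (a conjugate pair: the negative imaginary part first).


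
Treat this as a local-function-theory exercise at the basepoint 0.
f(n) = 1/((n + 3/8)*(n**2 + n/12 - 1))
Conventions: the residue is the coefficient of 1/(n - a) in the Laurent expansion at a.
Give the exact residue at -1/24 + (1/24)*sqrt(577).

The factor n**2 + n/12 - 1 splits as (n - a)(n - a') with a = -1/24 + (1/24)*sqrt(577), a' = -1/24 - (1/24)*sqrt(577). At the order-1 pole a set g(n) = (n - a)*f(n) = [1/(n + 3/8)] / (n - a').
Simple pole: residue = g(a) at a = -1/24 + (1/24)*sqrt(577), which is 32/57 - (256/32889)*sqrt(577).

The residue is 32/57 - (256/32889)*sqrt(577).


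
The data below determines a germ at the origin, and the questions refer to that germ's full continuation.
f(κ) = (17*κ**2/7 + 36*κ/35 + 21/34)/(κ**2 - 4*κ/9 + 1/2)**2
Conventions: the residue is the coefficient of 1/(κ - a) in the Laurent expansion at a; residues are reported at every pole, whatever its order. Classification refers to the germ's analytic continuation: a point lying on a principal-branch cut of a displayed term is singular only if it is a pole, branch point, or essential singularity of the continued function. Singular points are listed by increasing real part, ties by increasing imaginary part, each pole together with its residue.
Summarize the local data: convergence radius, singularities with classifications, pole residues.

Radius of convergence at 0: (1/2)*sqrt(2).
At (2/9) - ((1/18)*sqrt(146))*i: a pole of order 2; residue ((446877/3170755)*sqrt(146))*i.
At (2/9) + ((1/18)*sqrt(146))*i: a pole of order 2; residue -((446877/3170755)*sqrt(146))*i.

Denominator factor (κ**2 - 4*κ/9 + 1/2)^2: discriminant -146/81, complex-conjugate roots (2/9) + ((1/18)*sqrt(146))*i and (2/9) - ((1/18)*sqrt(146))*i; poles of order 2, moduli (1/2)*sqrt(2) and (1/2)*sqrt(2).
The radius of convergence is the smallest modulus among the singular points: (1/2)*sqrt(2).
The factor κ**2 - 4*κ/9 + 1/2 splits as (κ - a)(κ - a') with a = (2/9) - ((1/18)*sqrt(146))*i, a' = (2/9) + ((1/18)*sqrt(146))*i. At the order-2 pole a set g(κ) = (κ - a)^2*f(κ) = [17*κ**2/7 + 36*κ/35 + 21/34] / (κ - a')^2.
Order-2 pole: residue = g'(a); g'((2/9) - ((1/18)*sqrt(146))*i) = ((446877/3170755)*sqrt(146))*i, so the residue is ((446877/3170755)*sqrt(146))*i.
The factor κ**2 - 4*κ/9 + 1/2 splits as (κ - a)(κ - a') with a = (2/9) + ((1/18)*sqrt(146))*i, a' = (2/9) - ((1/18)*sqrt(146))*i. At the order-2 pole a set g(κ) = (κ - a)^2*f(κ) = [17*κ**2/7 + 36*κ/35 + 21/34] / (κ - a')^2.
Order-2 pole: residue = g'(a); g'((2/9) + ((1/18)*sqrt(146))*i) = -((446877/3170755)*sqrt(146))*i, so the residue is -((446877/3170755)*sqrt(146))*i.
List the singular points by increasing real part (a conjugate pair: the negative imaginary part first).


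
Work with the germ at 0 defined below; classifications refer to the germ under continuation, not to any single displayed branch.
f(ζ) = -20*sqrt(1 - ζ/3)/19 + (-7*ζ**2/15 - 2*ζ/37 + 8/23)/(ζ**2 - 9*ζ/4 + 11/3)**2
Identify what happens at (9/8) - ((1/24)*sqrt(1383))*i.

The denominator factor ζ**2 - 9*ζ/4 + 11/3 vanishes at (9/8) - ((1/24)*sqrt(1383))*i and appears to the power 2; the numerator there equals (1001033/1225440) + ((817/17760)*sqrt(1383))*i, nonzero, and no other factor vanishes.
The branch terms are analytic at this point.
Hence a pole whose order is the multiplicity, 2.

The point is a pole of order 2.


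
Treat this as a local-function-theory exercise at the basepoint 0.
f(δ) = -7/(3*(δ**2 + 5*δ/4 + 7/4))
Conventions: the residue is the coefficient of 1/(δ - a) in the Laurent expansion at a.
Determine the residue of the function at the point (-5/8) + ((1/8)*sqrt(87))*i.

The residue is ((28/261)*sqrt(87))*i.

The factor δ**2 + 5*δ/4 + 7/4 splits as (δ - a)(δ - a') with a = (-5/8) + ((1/8)*sqrt(87))*i, a' = (-5/8) - ((1/8)*sqrt(87))*i. At the order-1 pole a set g(δ) = (δ - a)*f(δ) = [-7/3] / (δ - a').
Simple pole: residue = g(a) at a = (-5/8) + ((1/8)*sqrt(87))*i, which is ((28/261)*sqrt(87))*i.


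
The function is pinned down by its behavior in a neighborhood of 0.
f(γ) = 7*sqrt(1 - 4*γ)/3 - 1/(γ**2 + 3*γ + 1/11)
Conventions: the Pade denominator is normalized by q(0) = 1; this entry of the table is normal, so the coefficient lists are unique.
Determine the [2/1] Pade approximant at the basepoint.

The Pade approximant has numerator coefficients [-26/3, 4023395/53382, -17425619/106764]; denominator coefficients [1, 1161935/35588].

Taylor coefficients needed (expand at 0): a_0 = -26/3, a_1 = 1075/3, a_2 = -35588/3, a_3 = 1161935/3.
Write the denominator as Q(γ) = 1 + q1*γ. Requiring Q*f - P = O(γ^4) with deg P <= 2 kills the coefficients of γ^3..γ^3 in Q*f:
  γ^3: a_3 + q1*a_2 = 0, i.e. 1161935/3 + (-35588/3)*q1 = 0.
Solving this linear system: q1 = 1161935/35588.
The numerator is Q*f truncated at degree 2: P0 = a_0 = -26/3; P1 = a_1 + q1*a_0 = 4023395/53382; P2 = a_2 + q1*a_1 = -17425619/106764.


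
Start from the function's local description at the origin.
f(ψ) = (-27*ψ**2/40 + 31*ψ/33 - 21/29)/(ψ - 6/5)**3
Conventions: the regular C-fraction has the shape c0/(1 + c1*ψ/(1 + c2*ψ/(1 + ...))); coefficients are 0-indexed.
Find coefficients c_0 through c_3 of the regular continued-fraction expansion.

The regular C-fraction coefficients are [875/2088, -1667/1386, -7858337/23104620, 96633124203/261996955580].

Taylor coefficients (expand at 0): a_0 = 875/2088, a_1 = 208375/413424, a_2 = 1285975/1653696, a_3 = 11277125/9922176.
c0 = a_0 = 875/2088. Peel one level at a time: if S = 1 + c*ψ/S' with S'(0) = 1, then c is the ψ-coefficient of S and S' = c*ψ/(S - 1).
S_1 = c0/f = 1 + (-1667/1386)*ψ + (-7858337/19209960)*ψ^2 + ...; c1 = -1667/1386.
S_2 = c1*ψ/(S_1 - 1) = 1 + (-7858337/23104620)*ψ + (418325213/3334666800)*ψ^2 + ...; c2 = -7858337/23104620.
S_3 = c2*ψ/(S_2 - 1) = 1 + (96633124203/261996955580)*ψ + ...; c3 = 96633124203/261996955580.


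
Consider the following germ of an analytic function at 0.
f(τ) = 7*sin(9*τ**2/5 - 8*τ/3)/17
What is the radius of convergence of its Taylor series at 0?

The factor -sin(9*τ**2/5 - 8*τ/3) is entire and contributes no finite singular point.
The polynomial part has no poles.
No finite singular points: the Taylor series at 0 converges everywhere.

The radius of convergence is infinite.


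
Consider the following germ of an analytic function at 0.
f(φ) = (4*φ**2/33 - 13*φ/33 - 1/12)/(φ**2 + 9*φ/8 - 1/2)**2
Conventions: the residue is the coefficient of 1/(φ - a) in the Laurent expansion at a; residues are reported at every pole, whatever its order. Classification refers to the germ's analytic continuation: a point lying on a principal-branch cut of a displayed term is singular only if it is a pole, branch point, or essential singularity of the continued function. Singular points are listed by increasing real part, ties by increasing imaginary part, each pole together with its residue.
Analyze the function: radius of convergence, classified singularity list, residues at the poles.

Radius of convergence at 0: -9/16 + (1/16)*sqrt(209).
At -9/16 - (1/16)*sqrt(209): a pole of order 2; residue (2624/1441473)*sqrt(209).
At -9/16 + (1/16)*sqrt(209): a pole of order 2; residue -(2624/1441473)*sqrt(209).

Denominator factor (φ**2 + 9*φ/8 - 1/2)^2: discriminant 209/64, real irrational roots -9/16 + (1/16)*sqrt(209) and -9/16 - (1/16)*sqrt(209); poles of order 2, moduli -9/16 + (1/16)*sqrt(209) and 9/16 + (1/16)*sqrt(209).
The radius of convergence is the smallest modulus among the singular points: -9/16 + (1/16)*sqrt(209).
The factor φ**2 + 9*φ/8 - 1/2 splits as (φ - a)(φ - a') with a = -9/16 - (1/16)*sqrt(209), a' = -9/16 + (1/16)*sqrt(209). At the order-2 pole a set g(φ) = (φ - a)^2*f(φ) = [4*φ**2/33 - 13*φ/33 - 1/12] / (φ - a')^2.
Order-2 pole: residue = g'(a); g'(-9/16 - (1/16)*sqrt(209)) = (2624/1441473)*sqrt(209), so the residue is (2624/1441473)*sqrt(209).
The factor φ**2 + 9*φ/8 - 1/2 splits as (φ - a)(φ - a') with a = -9/16 + (1/16)*sqrt(209), a' = -9/16 - (1/16)*sqrt(209). At the order-2 pole a set g(φ) = (φ - a)^2*f(φ) = [4*φ**2/33 - 13*φ/33 - 1/12] / (φ - a')^2.
Order-2 pole: residue = g'(a); g'(-9/16 + (1/16)*sqrt(209)) = -(2624/1441473)*sqrt(209), so the residue is -(2624/1441473)*sqrt(209).
List the singular points by increasing real part (a conjugate pair: the negative imaginary part first).


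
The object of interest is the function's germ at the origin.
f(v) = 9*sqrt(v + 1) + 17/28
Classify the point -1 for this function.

The term (9)*sqrt(1 - v/(-1)) has argument 1 - -1/(-1) = 0 at -1: a square-root (algebraic, two-sheeted) branch point; the remaining terms are analytic or single-valued there.

The point is an algebraic (square-root) branch point.


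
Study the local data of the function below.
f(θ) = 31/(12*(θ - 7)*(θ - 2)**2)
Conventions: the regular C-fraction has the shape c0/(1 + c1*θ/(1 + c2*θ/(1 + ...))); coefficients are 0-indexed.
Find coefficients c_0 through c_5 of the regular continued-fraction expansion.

The regular C-fraction coefficients are [-31/336, -8/7, 11/32, -89/352, 32/979, -11/89].

Taylor coefficients (expand at 0): a_0 = -31/336, a_1 = -31/294, a_2 = -5549/65856, a_3 = -26815/460992, a_4 = -159805/4302592, a_5 = -340411/15059072.
c0 = a_0 = -31/336. Peel one level at a time: if S = 1 + c*θ/S' with S'(0) = 1, then c is the θ-coefficient of S and S' = c*θ/(S - 1).
S_1 = c0/f = 1 + (-8/7)*θ + (11/28)*θ^2 + ...; c1 = -8/7.
S_2 = c1*θ/(S_1 - 1) = 1 + (11/32)*θ + (89/1024)*θ^2 + ...; c2 = 11/32.
S_3 = c2*θ/(S_2 - 1) = 1 + (-89/352)*θ + (1/121)*θ^2 + ...; c3 = -89/352.
S_4 = c3*θ/(S_3 - 1) = 1 + (32/979)*θ + (32/7921)*θ^2 + ...; c4 = 32/979.
S_5 = c4*θ/(S_4 - 1) = 1 + (-11/89)*θ + ...; c5 = -11/89.


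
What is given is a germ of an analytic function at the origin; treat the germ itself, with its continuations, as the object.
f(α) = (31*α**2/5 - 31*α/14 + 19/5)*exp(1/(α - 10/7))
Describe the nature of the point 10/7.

The exponent 1/(α - (10/7)) has a pole at 10/7, so exp(1/(α - (10/7))) takes every nonzero value near it: an essential singularity (not a pole of any order).

The point is an essential singularity.


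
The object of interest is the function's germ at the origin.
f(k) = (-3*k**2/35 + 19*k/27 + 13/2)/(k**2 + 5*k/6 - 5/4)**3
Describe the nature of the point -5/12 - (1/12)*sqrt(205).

The denominator factor k**2 + 5*k/6 - 5/4 vanishes at -5/12 - (1/12)*sqrt(205) and appears to the power 3; the numerator there equals 27533/4536 - (293/4536)*sqrt(205), nonzero, and no other factor vanishes.
Hence a pole whose order is the multiplicity, 3.

The point is a pole of order 3.


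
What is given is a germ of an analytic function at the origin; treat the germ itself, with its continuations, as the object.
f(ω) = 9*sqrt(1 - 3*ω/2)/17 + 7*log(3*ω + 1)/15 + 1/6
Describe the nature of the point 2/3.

The term (9/17)*sqrt(1 - ω/(2/3)) has argument 1 - 2/3/(2/3) = 0 at 2/3: a square-root (algebraic, two-sheeted) branch point; the remaining terms are analytic or single-valued there.

The point is an algebraic (square-root) branch point.
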